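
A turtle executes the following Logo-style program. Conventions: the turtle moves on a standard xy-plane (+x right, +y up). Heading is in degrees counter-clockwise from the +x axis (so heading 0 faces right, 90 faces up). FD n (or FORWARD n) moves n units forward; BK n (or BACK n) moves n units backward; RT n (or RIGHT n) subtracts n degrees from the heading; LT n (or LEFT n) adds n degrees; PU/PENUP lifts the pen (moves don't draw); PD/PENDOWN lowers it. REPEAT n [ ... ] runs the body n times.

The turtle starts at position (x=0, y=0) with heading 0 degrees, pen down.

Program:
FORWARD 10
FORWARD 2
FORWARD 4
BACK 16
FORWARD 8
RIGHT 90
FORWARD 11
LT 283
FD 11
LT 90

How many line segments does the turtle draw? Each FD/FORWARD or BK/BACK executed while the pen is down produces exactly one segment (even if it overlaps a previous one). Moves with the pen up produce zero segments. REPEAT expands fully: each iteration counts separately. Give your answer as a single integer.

Executing turtle program step by step:
Start: pos=(0,0), heading=0, pen down
FD 10: (0,0) -> (10,0) [heading=0, draw]
FD 2: (10,0) -> (12,0) [heading=0, draw]
FD 4: (12,0) -> (16,0) [heading=0, draw]
BK 16: (16,0) -> (0,0) [heading=0, draw]
FD 8: (0,0) -> (8,0) [heading=0, draw]
RT 90: heading 0 -> 270
FD 11: (8,0) -> (8,-11) [heading=270, draw]
LT 283: heading 270 -> 193
FD 11: (8,-11) -> (-2.718,-13.474) [heading=193, draw]
LT 90: heading 193 -> 283
Final: pos=(-2.718,-13.474), heading=283, 7 segment(s) drawn
Segments drawn: 7

Answer: 7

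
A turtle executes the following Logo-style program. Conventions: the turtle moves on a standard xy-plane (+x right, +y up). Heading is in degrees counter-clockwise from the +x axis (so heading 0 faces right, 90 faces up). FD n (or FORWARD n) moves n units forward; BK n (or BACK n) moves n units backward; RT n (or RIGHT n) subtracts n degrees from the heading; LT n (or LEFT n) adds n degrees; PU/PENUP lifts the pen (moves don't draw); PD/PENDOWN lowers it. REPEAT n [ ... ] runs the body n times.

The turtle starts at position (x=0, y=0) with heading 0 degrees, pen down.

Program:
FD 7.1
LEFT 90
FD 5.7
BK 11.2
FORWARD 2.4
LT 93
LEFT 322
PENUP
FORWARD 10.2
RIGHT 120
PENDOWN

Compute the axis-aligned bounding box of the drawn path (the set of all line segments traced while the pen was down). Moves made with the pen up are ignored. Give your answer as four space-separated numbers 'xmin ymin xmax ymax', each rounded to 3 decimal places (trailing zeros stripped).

Answer: 0 -5.5 7.1 5.7

Derivation:
Executing turtle program step by step:
Start: pos=(0,0), heading=0, pen down
FD 7.1: (0,0) -> (7.1,0) [heading=0, draw]
LT 90: heading 0 -> 90
FD 5.7: (7.1,0) -> (7.1,5.7) [heading=90, draw]
BK 11.2: (7.1,5.7) -> (7.1,-5.5) [heading=90, draw]
FD 2.4: (7.1,-5.5) -> (7.1,-3.1) [heading=90, draw]
LT 93: heading 90 -> 183
LT 322: heading 183 -> 145
PU: pen up
FD 10.2: (7.1,-3.1) -> (-1.255,2.75) [heading=145, move]
RT 120: heading 145 -> 25
PD: pen down
Final: pos=(-1.255,2.75), heading=25, 4 segment(s) drawn

Segment endpoints: x in {0, 7.1, 7.1}, y in {-5.5, -3.1, 0, 5.7}
xmin=0, ymin=-5.5, xmax=7.1, ymax=5.7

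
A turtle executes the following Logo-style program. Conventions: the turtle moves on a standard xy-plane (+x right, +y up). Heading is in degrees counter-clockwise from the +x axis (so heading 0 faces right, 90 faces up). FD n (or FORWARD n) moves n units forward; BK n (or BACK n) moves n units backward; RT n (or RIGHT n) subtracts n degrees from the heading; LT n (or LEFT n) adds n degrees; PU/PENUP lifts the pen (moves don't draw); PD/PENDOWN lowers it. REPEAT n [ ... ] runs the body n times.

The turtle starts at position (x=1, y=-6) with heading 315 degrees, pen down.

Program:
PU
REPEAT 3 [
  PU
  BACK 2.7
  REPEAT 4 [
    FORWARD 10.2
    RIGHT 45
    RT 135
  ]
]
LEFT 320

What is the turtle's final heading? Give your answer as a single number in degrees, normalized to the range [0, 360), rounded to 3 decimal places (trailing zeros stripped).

Executing turtle program step by step:
Start: pos=(1,-6), heading=315, pen down
PU: pen up
REPEAT 3 [
  -- iteration 1/3 --
  PU: pen up
  BK 2.7: (1,-6) -> (-0.909,-4.091) [heading=315, move]
  REPEAT 4 [
    -- iteration 1/4 --
    FD 10.2: (-0.909,-4.091) -> (6.303,-11.303) [heading=315, move]
    RT 45: heading 315 -> 270
    RT 135: heading 270 -> 135
    -- iteration 2/4 --
    FD 10.2: (6.303,-11.303) -> (-0.909,-4.091) [heading=135, move]
    RT 45: heading 135 -> 90
    RT 135: heading 90 -> 315
    -- iteration 3/4 --
    FD 10.2: (-0.909,-4.091) -> (6.303,-11.303) [heading=315, move]
    RT 45: heading 315 -> 270
    RT 135: heading 270 -> 135
    -- iteration 4/4 --
    FD 10.2: (6.303,-11.303) -> (-0.909,-4.091) [heading=135, move]
    RT 45: heading 135 -> 90
    RT 135: heading 90 -> 315
  ]
  -- iteration 2/3 --
  PU: pen up
  BK 2.7: (-0.909,-4.091) -> (-2.818,-2.182) [heading=315, move]
  REPEAT 4 [
    -- iteration 1/4 --
    FD 10.2: (-2.818,-2.182) -> (4.394,-9.394) [heading=315, move]
    RT 45: heading 315 -> 270
    RT 135: heading 270 -> 135
    -- iteration 2/4 --
    FD 10.2: (4.394,-9.394) -> (-2.818,-2.182) [heading=135, move]
    RT 45: heading 135 -> 90
    RT 135: heading 90 -> 315
    -- iteration 3/4 --
    FD 10.2: (-2.818,-2.182) -> (4.394,-9.394) [heading=315, move]
    RT 45: heading 315 -> 270
    RT 135: heading 270 -> 135
    -- iteration 4/4 --
    FD 10.2: (4.394,-9.394) -> (-2.818,-2.182) [heading=135, move]
    RT 45: heading 135 -> 90
    RT 135: heading 90 -> 315
  ]
  -- iteration 3/3 --
  PU: pen up
  BK 2.7: (-2.818,-2.182) -> (-4.728,-0.272) [heading=315, move]
  REPEAT 4 [
    -- iteration 1/4 --
    FD 10.2: (-4.728,-0.272) -> (2.485,-7.485) [heading=315, move]
    RT 45: heading 315 -> 270
    RT 135: heading 270 -> 135
    -- iteration 2/4 --
    FD 10.2: (2.485,-7.485) -> (-4.728,-0.272) [heading=135, move]
    RT 45: heading 135 -> 90
    RT 135: heading 90 -> 315
    -- iteration 3/4 --
    FD 10.2: (-4.728,-0.272) -> (2.485,-7.485) [heading=315, move]
    RT 45: heading 315 -> 270
    RT 135: heading 270 -> 135
    -- iteration 4/4 --
    FD 10.2: (2.485,-7.485) -> (-4.728,-0.272) [heading=135, move]
    RT 45: heading 135 -> 90
    RT 135: heading 90 -> 315
  ]
]
LT 320: heading 315 -> 275
Final: pos=(-4.728,-0.272), heading=275, 0 segment(s) drawn

Answer: 275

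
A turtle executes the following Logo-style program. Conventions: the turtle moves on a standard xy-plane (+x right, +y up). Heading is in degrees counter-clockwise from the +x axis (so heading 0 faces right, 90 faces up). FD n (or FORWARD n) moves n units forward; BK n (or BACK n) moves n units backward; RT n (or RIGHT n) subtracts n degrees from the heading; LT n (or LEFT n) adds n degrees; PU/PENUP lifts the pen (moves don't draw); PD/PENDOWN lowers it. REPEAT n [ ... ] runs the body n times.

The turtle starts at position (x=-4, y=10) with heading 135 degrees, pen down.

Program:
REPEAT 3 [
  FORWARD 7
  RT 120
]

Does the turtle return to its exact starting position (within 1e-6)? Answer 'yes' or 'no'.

Answer: yes

Derivation:
Executing turtle program step by step:
Start: pos=(-4,10), heading=135, pen down
REPEAT 3 [
  -- iteration 1/3 --
  FD 7: (-4,10) -> (-8.95,14.95) [heading=135, draw]
  RT 120: heading 135 -> 15
  -- iteration 2/3 --
  FD 7: (-8.95,14.95) -> (-2.188,16.761) [heading=15, draw]
  RT 120: heading 15 -> 255
  -- iteration 3/3 --
  FD 7: (-2.188,16.761) -> (-4,10) [heading=255, draw]
  RT 120: heading 255 -> 135
]
Final: pos=(-4,10), heading=135, 3 segment(s) drawn

Start position: (-4, 10)
Final position: (-4, 10)
Distance = 0; < 1e-6 -> CLOSED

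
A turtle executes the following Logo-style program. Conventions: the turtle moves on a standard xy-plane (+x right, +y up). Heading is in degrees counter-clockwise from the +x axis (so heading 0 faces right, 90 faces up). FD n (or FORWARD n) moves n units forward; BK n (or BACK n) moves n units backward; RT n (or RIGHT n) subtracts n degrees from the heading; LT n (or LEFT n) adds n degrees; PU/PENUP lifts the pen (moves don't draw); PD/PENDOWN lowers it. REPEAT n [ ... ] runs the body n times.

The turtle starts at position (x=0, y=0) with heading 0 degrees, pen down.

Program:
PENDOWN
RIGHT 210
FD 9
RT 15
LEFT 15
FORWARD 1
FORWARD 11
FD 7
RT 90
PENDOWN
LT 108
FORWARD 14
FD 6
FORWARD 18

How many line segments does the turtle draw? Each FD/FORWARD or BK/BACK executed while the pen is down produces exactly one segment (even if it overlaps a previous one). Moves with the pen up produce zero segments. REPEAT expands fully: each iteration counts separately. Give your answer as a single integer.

Executing turtle program step by step:
Start: pos=(0,0), heading=0, pen down
PD: pen down
RT 210: heading 0 -> 150
FD 9: (0,0) -> (-7.794,4.5) [heading=150, draw]
RT 15: heading 150 -> 135
LT 15: heading 135 -> 150
FD 1: (-7.794,4.5) -> (-8.66,5) [heading=150, draw]
FD 11: (-8.66,5) -> (-18.187,10.5) [heading=150, draw]
FD 7: (-18.187,10.5) -> (-24.249,14) [heading=150, draw]
RT 90: heading 150 -> 60
PD: pen down
LT 108: heading 60 -> 168
FD 14: (-24.249,14) -> (-37.943,16.911) [heading=168, draw]
FD 6: (-37.943,16.911) -> (-43.812,18.158) [heading=168, draw]
FD 18: (-43.812,18.158) -> (-61.418,21.901) [heading=168, draw]
Final: pos=(-61.418,21.901), heading=168, 7 segment(s) drawn
Segments drawn: 7

Answer: 7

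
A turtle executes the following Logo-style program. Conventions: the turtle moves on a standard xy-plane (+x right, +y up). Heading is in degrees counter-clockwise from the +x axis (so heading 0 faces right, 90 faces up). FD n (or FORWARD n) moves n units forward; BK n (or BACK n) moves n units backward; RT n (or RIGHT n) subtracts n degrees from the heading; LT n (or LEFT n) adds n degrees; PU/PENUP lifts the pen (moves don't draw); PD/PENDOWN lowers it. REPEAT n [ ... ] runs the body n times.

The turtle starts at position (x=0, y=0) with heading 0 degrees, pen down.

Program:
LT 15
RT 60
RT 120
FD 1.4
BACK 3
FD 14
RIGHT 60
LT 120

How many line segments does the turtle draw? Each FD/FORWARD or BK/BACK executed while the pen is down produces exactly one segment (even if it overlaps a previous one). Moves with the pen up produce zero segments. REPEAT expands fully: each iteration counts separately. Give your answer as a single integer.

Executing turtle program step by step:
Start: pos=(0,0), heading=0, pen down
LT 15: heading 0 -> 15
RT 60: heading 15 -> 315
RT 120: heading 315 -> 195
FD 1.4: (0,0) -> (-1.352,-0.362) [heading=195, draw]
BK 3: (-1.352,-0.362) -> (1.545,0.414) [heading=195, draw]
FD 14: (1.545,0.414) -> (-11.977,-3.209) [heading=195, draw]
RT 60: heading 195 -> 135
LT 120: heading 135 -> 255
Final: pos=(-11.977,-3.209), heading=255, 3 segment(s) drawn
Segments drawn: 3

Answer: 3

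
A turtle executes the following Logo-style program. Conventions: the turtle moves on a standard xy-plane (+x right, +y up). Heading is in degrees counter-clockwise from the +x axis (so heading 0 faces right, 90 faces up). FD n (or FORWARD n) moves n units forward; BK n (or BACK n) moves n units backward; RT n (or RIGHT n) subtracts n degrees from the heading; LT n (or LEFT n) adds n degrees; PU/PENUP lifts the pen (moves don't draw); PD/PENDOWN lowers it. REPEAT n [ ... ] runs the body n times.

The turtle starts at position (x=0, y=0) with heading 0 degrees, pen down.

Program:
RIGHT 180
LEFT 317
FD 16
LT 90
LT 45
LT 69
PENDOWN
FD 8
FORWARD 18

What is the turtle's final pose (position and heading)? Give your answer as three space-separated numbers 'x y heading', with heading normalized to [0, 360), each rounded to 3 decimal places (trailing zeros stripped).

Answer: 12.882 2.447 341

Derivation:
Executing turtle program step by step:
Start: pos=(0,0), heading=0, pen down
RT 180: heading 0 -> 180
LT 317: heading 180 -> 137
FD 16: (0,0) -> (-11.702,10.912) [heading=137, draw]
LT 90: heading 137 -> 227
LT 45: heading 227 -> 272
LT 69: heading 272 -> 341
PD: pen down
FD 8: (-11.702,10.912) -> (-4.138,8.307) [heading=341, draw]
FD 18: (-4.138,8.307) -> (12.882,2.447) [heading=341, draw]
Final: pos=(12.882,2.447), heading=341, 3 segment(s) drawn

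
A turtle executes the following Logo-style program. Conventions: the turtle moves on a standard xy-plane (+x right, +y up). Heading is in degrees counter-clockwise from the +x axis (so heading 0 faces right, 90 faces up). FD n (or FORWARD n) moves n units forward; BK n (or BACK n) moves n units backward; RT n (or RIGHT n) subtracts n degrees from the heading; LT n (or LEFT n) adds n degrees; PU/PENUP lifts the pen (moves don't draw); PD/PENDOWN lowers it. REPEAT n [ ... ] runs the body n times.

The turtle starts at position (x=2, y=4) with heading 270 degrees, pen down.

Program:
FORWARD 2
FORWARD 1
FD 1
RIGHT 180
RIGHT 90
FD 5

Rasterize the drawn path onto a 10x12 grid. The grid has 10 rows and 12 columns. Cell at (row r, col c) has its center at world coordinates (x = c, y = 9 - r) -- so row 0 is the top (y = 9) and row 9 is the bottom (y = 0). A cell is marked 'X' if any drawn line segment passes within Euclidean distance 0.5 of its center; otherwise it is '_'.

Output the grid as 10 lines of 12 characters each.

Segment 0: (2,4) -> (2,2)
Segment 1: (2,2) -> (2,1)
Segment 2: (2,1) -> (2,0)
Segment 3: (2,0) -> (7,0)

Answer: ____________
____________
____________
____________
____________
__X_________
__X_________
__X_________
__X_________
__XXXXXX____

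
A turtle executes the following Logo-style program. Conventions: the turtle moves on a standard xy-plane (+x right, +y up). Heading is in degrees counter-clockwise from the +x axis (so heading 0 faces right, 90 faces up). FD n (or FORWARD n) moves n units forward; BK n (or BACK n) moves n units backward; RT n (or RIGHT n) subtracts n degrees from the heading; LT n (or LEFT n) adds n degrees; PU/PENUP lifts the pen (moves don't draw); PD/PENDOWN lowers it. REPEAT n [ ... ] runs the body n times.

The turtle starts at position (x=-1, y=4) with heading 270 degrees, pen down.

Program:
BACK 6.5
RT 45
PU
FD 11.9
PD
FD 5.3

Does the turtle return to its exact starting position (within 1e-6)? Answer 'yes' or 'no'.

Answer: no

Derivation:
Executing turtle program step by step:
Start: pos=(-1,4), heading=270, pen down
BK 6.5: (-1,4) -> (-1,10.5) [heading=270, draw]
RT 45: heading 270 -> 225
PU: pen up
FD 11.9: (-1,10.5) -> (-9.415,2.085) [heading=225, move]
PD: pen down
FD 5.3: (-9.415,2.085) -> (-13.162,-1.662) [heading=225, draw]
Final: pos=(-13.162,-1.662), heading=225, 2 segment(s) drawn

Start position: (-1, 4)
Final position: (-13.162, -1.662)
Distance = 13.416; >= 1e-6 -> NOT closed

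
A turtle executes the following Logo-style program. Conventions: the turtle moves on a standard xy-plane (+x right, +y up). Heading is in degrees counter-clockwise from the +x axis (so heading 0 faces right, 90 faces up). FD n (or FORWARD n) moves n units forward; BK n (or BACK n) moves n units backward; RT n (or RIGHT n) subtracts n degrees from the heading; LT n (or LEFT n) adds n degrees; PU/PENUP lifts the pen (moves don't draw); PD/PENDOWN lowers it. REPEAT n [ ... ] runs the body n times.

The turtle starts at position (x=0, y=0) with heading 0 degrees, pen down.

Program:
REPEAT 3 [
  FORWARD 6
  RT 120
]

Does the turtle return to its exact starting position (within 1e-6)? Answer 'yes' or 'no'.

Executing turtle program step by step:
Start: pos=(0,0), heading=0, pen down
REPEAT 3 [
  -- iteration 1/3 --
  FD 6: (0,0) -> (6,0) [heading=0, draw]
  RT 120: heading 0 -> 240
  -- iteration 2/3 --
  FD 6: (6,0) -> (3,-5.196) [heading=240, draw]
  RT 120: heading 240 -> 120
  -- iteration 3/3 --
  FD 6: (3,-5.196) -> (0,0) [heading=120, draw]
  RT 120: heading 120 -> 0
]
Final: pos=(0,0), heading=0, 3 segment(s) drawn

Start position: (0, 0)
Final position: (0, 0)
Distance = 0; < 1e-6 -> CLOSED

Answer: yes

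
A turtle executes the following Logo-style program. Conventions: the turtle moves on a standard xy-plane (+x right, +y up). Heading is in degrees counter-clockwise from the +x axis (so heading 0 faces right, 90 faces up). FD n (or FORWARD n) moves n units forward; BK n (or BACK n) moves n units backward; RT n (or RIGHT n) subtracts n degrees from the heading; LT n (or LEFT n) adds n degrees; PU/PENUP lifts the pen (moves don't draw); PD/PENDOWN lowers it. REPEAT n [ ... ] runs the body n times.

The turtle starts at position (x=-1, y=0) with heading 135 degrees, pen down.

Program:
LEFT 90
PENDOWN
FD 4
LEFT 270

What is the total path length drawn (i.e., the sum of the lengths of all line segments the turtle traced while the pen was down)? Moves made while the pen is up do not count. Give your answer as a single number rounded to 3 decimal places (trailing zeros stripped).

Executing turtle program step by step:
Start: pos=(-1,0), heading=135, pen down
LT 90: heading 135 -> 225
PD: pen down
FD 4: (-1,0) -> (-3.828,-2.828) [heading=225, draw]
LT 270: heading 225 -> 135
Final: pos=(-3.828,-2.828), heading=135, 1 segment(s) drawn

Segment lengths:
  seg 1: (-1,0) -> (-3.828,-2.828), length = 4
Total = 4

Answer: 4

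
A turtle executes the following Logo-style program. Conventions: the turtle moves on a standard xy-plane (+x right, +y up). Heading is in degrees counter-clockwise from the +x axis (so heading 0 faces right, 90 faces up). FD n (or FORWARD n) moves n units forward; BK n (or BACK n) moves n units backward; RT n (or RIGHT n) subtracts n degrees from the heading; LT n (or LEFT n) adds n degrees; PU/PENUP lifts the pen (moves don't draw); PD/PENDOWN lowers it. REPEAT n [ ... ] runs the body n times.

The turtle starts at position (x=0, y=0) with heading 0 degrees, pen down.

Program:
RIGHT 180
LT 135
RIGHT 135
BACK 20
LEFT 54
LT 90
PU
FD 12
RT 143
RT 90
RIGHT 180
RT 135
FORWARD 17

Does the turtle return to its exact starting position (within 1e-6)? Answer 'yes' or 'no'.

Executing turtle program step by step:
Start: pos=(0,0), heading=0, pen down
RT 180: heading 0 -> 180
LT 135: heading 180 -> 315
RT 135: heading 315 -> 180
BK 20: (0,0) -> (20,0) [heading=180, draw]
LT 54: heading 180 -> 234
LT 90: heading 234 -> 324
PU: pen up
FD 12: (20,0) -> (29.708,-7.053) [heading=324, move]
RT 143: heading 324 -> 181
RT 90: heading 181 -> 91
RT 180: heading 91 -> 271
RT 135: heading 271 -> 136
FD 17: (29.708,-7.053) -> (17.479,4.756) [heading=136, move]
Final: pos=(17.479,4.756), heading=136, 1 segment(s) drawn

Start position: (0, 0)
Final position: (17.479, 4.756)
Distance = 18.115; >= 1e-6 -> NOT closed

Answer: no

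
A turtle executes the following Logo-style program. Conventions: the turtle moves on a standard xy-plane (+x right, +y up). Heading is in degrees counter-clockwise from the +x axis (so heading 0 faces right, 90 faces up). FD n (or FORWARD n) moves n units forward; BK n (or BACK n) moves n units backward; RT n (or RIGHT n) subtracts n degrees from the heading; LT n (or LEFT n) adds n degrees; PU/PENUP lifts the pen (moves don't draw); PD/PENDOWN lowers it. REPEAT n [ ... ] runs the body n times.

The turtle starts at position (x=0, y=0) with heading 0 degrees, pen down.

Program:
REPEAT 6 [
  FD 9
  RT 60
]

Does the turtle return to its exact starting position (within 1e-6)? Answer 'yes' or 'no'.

Executing turtle program step by step:
Start: pos=(0,0), heading=0, pen down
REPEAT 6 [
  -- iteration 1/6 --
  FD 9: (0,0) -> (9,0) [heading=0, draw]
  RT 60: heading 0 -> 300
  -- iteration 2/6 --
  FD 9: (9,0) -> (13.5,-7.794) [heading=300, draw]
  RT 60: heading 300 -> 240
  -- iteration 3/6 --
  FD 9: (13.5,-7.794) -> (9,-15.588) [heading=240, draw]
  RT 60: heading 240 -> 180
  -- iteration 4/6 --
  FD 9: (9,-15.588) -> (0,-15.588) [heading=180, draw]
  RT 60: heading 180 -> 120
  -- iteration 5/6 --
  FD 9: (0,-15.588) -> (-4.5,-7.794) [heading=120, draw]
  RT 60: heading 120 -> 60
  -- iteration 6/6 --
  FD 9: (-4.5,-7.794) -> (0,0) [heading=60, draw]
  RT 60: heading 60 -> 0
]
Final: pos=(0,0), heading=0, 6 segment(s) drawn

Start position: (0, 0)
Final position: (0, 0)
Distance = 0; < 1e-6 -> CLOSED

Answer: yes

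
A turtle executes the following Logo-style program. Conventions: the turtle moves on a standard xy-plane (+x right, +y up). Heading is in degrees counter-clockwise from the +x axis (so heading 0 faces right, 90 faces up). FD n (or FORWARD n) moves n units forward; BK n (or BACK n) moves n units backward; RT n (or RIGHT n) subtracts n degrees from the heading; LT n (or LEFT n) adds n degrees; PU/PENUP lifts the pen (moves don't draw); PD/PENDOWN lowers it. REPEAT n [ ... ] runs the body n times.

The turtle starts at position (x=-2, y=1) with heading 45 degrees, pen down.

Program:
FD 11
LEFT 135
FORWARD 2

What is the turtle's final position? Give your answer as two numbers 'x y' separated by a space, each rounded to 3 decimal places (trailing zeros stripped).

Executing turtle program step by step:
Start: pos=(-2,1), heading=45, pen down
FD 11: (-2,1) -> (5.778,8.778) [heading=45, draw]
LT 135: heading 45 -> 180
FD 2: (5.778,8.778) -> (3.778,8.778) [heading=180, draw]
Final: pos=(3.778,8.778), heading=180, 2 segment(s) drawn

Answer: 3.778 8.778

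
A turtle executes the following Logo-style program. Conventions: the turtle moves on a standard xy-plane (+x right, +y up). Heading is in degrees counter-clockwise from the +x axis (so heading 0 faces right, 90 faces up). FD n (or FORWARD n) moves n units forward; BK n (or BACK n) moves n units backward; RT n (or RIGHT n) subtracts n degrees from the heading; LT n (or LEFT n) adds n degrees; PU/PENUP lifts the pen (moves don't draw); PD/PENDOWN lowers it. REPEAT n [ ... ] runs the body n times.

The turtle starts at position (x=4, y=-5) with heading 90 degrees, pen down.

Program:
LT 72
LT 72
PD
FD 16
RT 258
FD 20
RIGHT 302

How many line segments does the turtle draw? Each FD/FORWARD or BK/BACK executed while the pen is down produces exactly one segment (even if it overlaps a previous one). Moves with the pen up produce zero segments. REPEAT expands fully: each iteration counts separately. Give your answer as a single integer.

Answer: 2

Derivation:
Executing turtle program step by step:
Start: pos=(4,-5), heading=90, pen down
LT 72: heading 90 -> 162
LT 72: heading 162 -> 234
PD: pen down
FD 16: (4,-5) -> (-5.405,-17.944) [heading=234, draw]
RT 258: heading 234 -> 336
FD 20: (-5.405,-17.944) -> (12.866,-26.079) [heading=336, draw]
RT 302: heading 336 -> 34
Final: pos=(12.866,-26.079), heading=34, 2 segment(s) drawn
Segments drawn: 2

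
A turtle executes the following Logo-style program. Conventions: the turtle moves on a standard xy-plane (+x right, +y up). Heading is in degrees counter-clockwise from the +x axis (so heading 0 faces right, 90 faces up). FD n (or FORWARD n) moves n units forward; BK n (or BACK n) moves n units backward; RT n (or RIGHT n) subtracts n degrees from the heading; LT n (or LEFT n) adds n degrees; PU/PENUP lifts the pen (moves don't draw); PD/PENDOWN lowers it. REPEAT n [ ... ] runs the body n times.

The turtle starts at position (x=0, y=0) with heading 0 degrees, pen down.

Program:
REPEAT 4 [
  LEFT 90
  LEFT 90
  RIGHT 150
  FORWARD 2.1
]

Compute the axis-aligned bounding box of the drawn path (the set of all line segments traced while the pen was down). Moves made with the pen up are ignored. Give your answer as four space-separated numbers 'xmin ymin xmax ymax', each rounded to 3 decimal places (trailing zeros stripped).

Answer: 0 0 2.869 6.787

Derivation:
Executing turtle program step by step:
Start: pos=(0,0), heading=0, pen down
REPEAT 4 [
  -- iteration 1/4 --
  LT 90: heading 0 -> 90
  LT 90: heading 90 -> 180
  RT 150: heading 180 -> 30
  FD 2.1: (0,0) -> (1.819,1.05) [heading=30, draw]
  -- iteration 2/4 --
  LT 90: heading 30 -> 120
  LT 90: heading 120 -> 210
  RT 150: heading 210 -> 60
  FD 2.1: (1.819,1.05) -> (2.869,2.869) [heading=60, draw]
  -- iteration 3/4 --
  LT 90: heading 60 -> 150
  LT 90: heading 150 -> 240
  RT 150: heading 240 -> 90
  FD 2.1: (2.869,2.869) -> (2.869,4.969) [heading=90, draw]
  -- iteration 4/4 --
  LT 90: heading 90 -> 180
  LT 90: heading 180 -> 270
  RT 150: heading 270 -> 120
  FD 2.1: (2.869,4.969) -> (1.819,6.787) [heading=120, draw]
]
Final: pos=(1.819,6.787), heading=120, 4 segment(s) drawn

Segment endpoints: x in {0, 1.819, 1.819, 2.869}, y in {0, 1.05, 2.869, 4.969, 6.787}
xmin=0, ymin=0, xmax=2.869, ymax=6.787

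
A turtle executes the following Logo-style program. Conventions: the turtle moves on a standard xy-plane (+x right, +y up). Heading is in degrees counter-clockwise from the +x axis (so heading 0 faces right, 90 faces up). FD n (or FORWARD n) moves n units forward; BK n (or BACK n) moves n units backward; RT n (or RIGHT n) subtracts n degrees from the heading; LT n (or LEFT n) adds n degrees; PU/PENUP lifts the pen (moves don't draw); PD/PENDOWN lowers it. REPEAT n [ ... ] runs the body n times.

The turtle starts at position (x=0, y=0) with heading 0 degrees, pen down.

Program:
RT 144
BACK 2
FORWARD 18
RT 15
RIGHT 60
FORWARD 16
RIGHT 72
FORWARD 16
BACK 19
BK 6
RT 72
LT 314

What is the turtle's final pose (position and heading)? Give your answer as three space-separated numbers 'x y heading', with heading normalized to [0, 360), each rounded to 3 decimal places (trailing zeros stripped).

Executing turtle program step by step:
Start: pos=(0,0), heading=0, pen down
RT 144: heading 0 -> 216
BK 2: (0,0) -> (1.618,1.176) [heading=216, draw]
FD 18: (1.618,1.176) -> (-12.944,-9.405) [heading=216, draw]
RT 15: heading 216 -> 201
RT 60: heading 201 -> 141
FD 16: (-12.944,-9.405) -> (-25.379,0.665) [heading=141, draw]
RT 72: heading 141 -> 69
FD 16: (-25.379,0.665) -> (-19.645,15.602) [heading=69, draw]
BK 19: (-19.645,15.602) -> (-26.454,-2.136) [heading=69, draw]
BK 6: (-26.454,-2.136) -> (-28.604,-7.738) [heading=69, draw]
RT 72: heading 69 -> 357
LT 314: heading 357 -> 311
Final: pos=(-28.604,-7.738), heading=311, 6 segment(s) drawn

Answer: -28.604 -7.738 311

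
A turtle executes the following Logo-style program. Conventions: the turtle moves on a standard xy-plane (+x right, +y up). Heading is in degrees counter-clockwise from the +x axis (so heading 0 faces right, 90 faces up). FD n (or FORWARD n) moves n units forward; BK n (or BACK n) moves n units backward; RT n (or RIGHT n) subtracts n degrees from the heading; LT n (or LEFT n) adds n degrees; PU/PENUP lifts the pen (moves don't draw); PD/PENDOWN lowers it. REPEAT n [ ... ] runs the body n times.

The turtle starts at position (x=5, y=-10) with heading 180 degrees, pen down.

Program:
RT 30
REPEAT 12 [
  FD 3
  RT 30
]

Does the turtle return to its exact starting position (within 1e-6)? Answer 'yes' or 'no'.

Executing turtle program step by step:
Start: pos=(5,-10), heading=180, pen down
RT 30: heading 180 -> 150
REPEAT 12 [
  -- iteration 1/12 --
  FD 3: (5,-10) -> (2.402,-8.5) [heading=150, draw]
  RT 30: heading 150 -> 120
  -- iteration 2/12 --
  FD 3: (2.402,-8.5) -> (0.902,-5.902) [heading=120, draw]
  RT 30: heading 120 -> 90
  -- iteration 3/12 --
  FD 3: (0.902,-5.902) -> (0.902,-2.902) [heading=90, draw]
  RT 30: heading 90 -> 60
  -- iteration 4/12 --
  FD 3: (0.902,-2.902) -> (2.402,-0.304) [heading=60, draw]
  RT 30: heading 60 -> 30
  -- iteration 5/12 --
  FD 3: (2.402,-0.304) -> (5,1.196) [heading=30, draw]
  RT 30: heading 30 -> 0
  -- iteration 6/12 --
  FD 3: (5,1.196) -> (8,1.196) [heading=0, draw]
  RT 30: heading 0 -> 330
  -- iteration 7/12 --
  FD 3: (8,1.196) -> (10.598,-0.304) [heading=330, draw]
  RT 30: heading 330 -> 300
  -- iteration 8/12 --
  FD 3: (10.598,-0.304) -> (12.098,-2.902) [heading=300, draw]
  RT 30: heading 300 -> 270
  -- iteration 9/12 --
  FD 3: (12.098,-2.902) -> (12.098,-5.902) [heading=270, draw]
  RT 30: heading 270 -> 240
  -- iteration 10/12 --
  FD 3: (12.098,-5.902) -> (10.598,-8.5) [heading=240, draw]
  RT 30: heading 240 -> 210
  -- iteration 11/12 --
  FD 3: (10.598,-8.5) -> (8,-10) [heading=210, draw]
  RT 30: heading 210 -> 180
  -- iteration 12/12 --
  FD 3: (8,-10) -> (5,-10) [heading=180, draw]
  RT 30: heading 180 -> 150
]
Final: pos=(5,-10), heading=150, 12 segment(s) drawn

Start position: (5, -10)
Final position: (5, -10)
Distance = 0; < 1e-6 -> CLOSED

Answer: yes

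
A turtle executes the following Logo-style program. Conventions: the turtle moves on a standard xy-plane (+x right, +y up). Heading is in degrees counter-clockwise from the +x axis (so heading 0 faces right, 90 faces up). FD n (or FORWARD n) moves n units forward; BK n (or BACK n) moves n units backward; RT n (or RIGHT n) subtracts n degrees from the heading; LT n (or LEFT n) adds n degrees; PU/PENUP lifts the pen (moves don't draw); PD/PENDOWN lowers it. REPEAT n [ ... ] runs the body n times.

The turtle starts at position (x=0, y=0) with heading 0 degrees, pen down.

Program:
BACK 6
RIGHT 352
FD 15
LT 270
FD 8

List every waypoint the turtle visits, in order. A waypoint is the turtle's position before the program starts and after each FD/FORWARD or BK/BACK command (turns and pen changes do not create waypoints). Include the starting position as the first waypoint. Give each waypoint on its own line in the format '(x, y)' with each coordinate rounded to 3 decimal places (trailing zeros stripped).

Answer: (0, 0)
(-6, 0)
(8.854, 2.088)
(9.967, -5.835)

Derivation:
Executing turtle program step by step:
Start: pos=(0,0), heading=0, pen down
BK 6: (0,0) -> (-6,0) [heading=0, draw]
RT 352: heading 0 -> 8
FD 15: (-6,0) -> (8.854,2.088) [heading=8, draw]
LT 270: heading 8 -> 278
FD 8: (8.854,2.088) -> (9.967,-5.835) [heading=278, draw]
Final: pos=(9.967,-5.835), heading=278, 3 segment(s) drawn
Waypoints (4 total):
(0, 0)
(-6, 0)
(8.854, 2.088)
(9.967, -5.835)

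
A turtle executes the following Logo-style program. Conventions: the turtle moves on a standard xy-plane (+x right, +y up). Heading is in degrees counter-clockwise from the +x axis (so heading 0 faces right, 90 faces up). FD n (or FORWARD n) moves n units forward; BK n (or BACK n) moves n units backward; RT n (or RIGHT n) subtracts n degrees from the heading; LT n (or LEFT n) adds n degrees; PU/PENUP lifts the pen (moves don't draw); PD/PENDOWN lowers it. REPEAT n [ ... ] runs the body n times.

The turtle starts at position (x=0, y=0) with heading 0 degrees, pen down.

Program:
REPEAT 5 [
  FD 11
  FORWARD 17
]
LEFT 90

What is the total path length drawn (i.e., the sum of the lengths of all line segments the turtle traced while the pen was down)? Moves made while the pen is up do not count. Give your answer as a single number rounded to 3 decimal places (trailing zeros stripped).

Answer: 140

Derivation:
Executing turtle program step by step:
Start: pos=(0,0), heading=0, pen down
REPEAT 5 [
  -- iteration 1/5 --
  FD 11: (0,0) -> (11,0) [heading=0, draw]
  FD 17: (11,0) -> (28,0) [heading=0, draw]
  -- iteration 2/5 --
  FD 11: (28,0) -> (39,0) [heading=0, draw]
  FD 17: (39,0) -> (56,0) [heading=0, draw]
  -- iteration 3/5 --
  FD 11: (56,0) -> (67,0) [heading=0, draw]
  FD 17: (67,0) -> (84,0) [heading=0, draw]
  -- iteration 4/5 --
  FD 11: (84,0) -> (95,0) [heading=0, draw]
  FD 17: (95,0) -> (112,0) [heading=0, draw]
  -- iteration 5/5 --
  FD 11: (112,0) -> (123,0) [heading=0, draw]
  FD 17: (123,0) -> (140,0) [heading=0, draw]
]
LT 90: heading 0 -> 90
Final: pos=(140,0), heading=90, 10 segment(s) drawn

Segment lengths:
  seg 1: (0,0) -> (11,0), length = 11
  seg 2: (11,0) -> (28,0), length = 17
  seg 3: (28,0) -> (39,0), length = 11
  seg 4: (39,0) -> (56,0), length = 17
  seg 5: (56,0) -> (67,0), length = 11
  seg 6: (67,0) -> (84,0), length = 17
  seg 7: (84,0) -> (95,0), length = 11
  seg 8: (95,0) -> (112,0), length = 17
  seg 9: (112,0) -> (123,0), length = 11
  seg 10: (123,0) -> (140,0), length = 17
Total = 140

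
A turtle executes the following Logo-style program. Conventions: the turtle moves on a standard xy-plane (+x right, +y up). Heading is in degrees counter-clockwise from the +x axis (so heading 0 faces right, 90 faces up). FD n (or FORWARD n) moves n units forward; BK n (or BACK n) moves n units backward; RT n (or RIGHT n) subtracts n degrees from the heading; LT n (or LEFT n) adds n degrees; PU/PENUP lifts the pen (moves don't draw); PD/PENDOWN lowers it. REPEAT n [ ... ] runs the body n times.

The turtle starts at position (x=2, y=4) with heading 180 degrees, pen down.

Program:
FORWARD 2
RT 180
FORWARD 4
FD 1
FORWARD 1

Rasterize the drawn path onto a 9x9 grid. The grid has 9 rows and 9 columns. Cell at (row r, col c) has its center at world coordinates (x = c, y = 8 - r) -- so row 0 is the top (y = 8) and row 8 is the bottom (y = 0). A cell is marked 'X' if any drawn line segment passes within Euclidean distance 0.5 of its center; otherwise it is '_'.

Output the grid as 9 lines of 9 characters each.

Segment 0: (2,4) -> (0,4)
Segment 1: (0,4) -> (4,4)
Segment 2: (4,4) -> (5,4)
Segment 3: (5,4) -> (6,4)

Answer: _________
_________
_________
_________
XXXXXXX__
_________
_________
_________
_________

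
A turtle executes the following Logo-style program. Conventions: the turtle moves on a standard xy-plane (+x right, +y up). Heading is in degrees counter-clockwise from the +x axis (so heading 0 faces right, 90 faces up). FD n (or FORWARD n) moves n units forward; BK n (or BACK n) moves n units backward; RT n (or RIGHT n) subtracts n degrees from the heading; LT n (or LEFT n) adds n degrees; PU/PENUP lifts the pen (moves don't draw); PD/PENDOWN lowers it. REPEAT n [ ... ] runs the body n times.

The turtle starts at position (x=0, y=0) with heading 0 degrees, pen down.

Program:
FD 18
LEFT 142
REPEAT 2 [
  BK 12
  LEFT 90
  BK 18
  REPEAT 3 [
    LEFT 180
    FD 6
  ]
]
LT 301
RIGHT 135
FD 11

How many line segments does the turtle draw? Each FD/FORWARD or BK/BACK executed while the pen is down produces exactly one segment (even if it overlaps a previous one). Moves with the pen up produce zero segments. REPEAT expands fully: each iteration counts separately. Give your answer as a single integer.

Executing turtle program step by step:
Start: pos=(0,0), heading=0, pen down
FD 18: (0,0) -> (18,0) [heading=0, draw]
LT 142: heading 0 -> 142
REPEAT 2 [
  -- iteration 1/2 --
  BK 12: (18,0) -> (27.456,-7.388) [heading=142, draw]
  LT 90: heading 142 -> 232
  BK 18: (27.456,-7.388) -> (38.538,6.796) [heading=232, draw]
  REPEAT 3 [
    -- iteration 1/3 --
    LT 180: heading 232 -> 52
    FD 6: (38.538,6.796) -> (42.232,11.524) [heading=52, draw]
    -- iteration 2/3 --
    LT 180: heading 52 -> 232
    FD 6: (42.232,11.524) -> (38.538,6.796) [heading=232, draw]
    -- iteration 3/3 --
    LT 180: heading 232 -> 52
    FD 6: (38.538,6.796) -> (42.232,11.524) [heading=52, draw]
  ]
  -- iteration 2/2 --
  BK 12: (42.232,11.524) -> (34.844,2.068) [heading=52, draw]
  LT 90: heading 52 -> 142
  BK 18: (34.844,2.068) -> (49.028,-9.014) [heading=142, draw]
  REPEAT 3 [
    -- iteration 1/3 --
    LT 180: heading 142 -> 322
    FD 6: (49.028,-9.014) -> (53.756,-12.708) [heading=322, draw]
    -- iteration 2/3 --
    LT 180: heading 322 -> 142
    FD 6: (53.756,-12.708) -> (49.028,-9.014) [heading=142, draw]
    -- iteration 3/3 --
    LT 180: heading 142 -> 322
    FD 6: (49.028,-9.014) -> (53.756,-12.708) [heading=322, draw]
  ]
]
LT 301: heading 322 -> 263
RT 135: heading 263 -> 128
FD 11: (53.756,-12.708) -> (46.984,-4.04) [heading=128, draw]
Final: pos=(46.984,-4.04), heading=128, 12 segment(s) drawn
Segments drawn: 12

Answer: 12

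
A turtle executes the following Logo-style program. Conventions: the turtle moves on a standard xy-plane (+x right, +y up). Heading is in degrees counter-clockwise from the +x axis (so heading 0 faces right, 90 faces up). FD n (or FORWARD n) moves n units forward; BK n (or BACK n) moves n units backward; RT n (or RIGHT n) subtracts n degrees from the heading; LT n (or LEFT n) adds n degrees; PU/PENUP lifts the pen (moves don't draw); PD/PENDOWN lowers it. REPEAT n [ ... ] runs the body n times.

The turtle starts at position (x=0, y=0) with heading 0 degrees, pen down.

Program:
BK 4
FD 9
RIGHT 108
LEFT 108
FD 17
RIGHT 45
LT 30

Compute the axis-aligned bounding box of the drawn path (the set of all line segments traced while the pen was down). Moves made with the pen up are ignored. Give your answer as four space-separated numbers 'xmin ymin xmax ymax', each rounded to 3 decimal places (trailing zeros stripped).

Executing turtle program step by step:
Start: pos=(0,0), heading=0, pen down
BK 4: (0,0) -> (-4,0) [heading=0, draw]
FD 9: (-4,0) -> (5,0) [heading=0, draw]
RT 108: heading 0 -> 252
LT 108: heading 252 -> 0
FD 17: (5,0) -> (22,0) [heading=0, draw]
RT 45: heading 0 -> 315
LT 30: heading 315 -> 345
Final: pos=(22,0), heading=345, 3 segment(s) drawn

Segment endpoints: x in {-4, 0, 5, 22}, y in {0}
xmin=-4, ymin=0, xmax=22, ymax=0

Answer: -4 0 22 0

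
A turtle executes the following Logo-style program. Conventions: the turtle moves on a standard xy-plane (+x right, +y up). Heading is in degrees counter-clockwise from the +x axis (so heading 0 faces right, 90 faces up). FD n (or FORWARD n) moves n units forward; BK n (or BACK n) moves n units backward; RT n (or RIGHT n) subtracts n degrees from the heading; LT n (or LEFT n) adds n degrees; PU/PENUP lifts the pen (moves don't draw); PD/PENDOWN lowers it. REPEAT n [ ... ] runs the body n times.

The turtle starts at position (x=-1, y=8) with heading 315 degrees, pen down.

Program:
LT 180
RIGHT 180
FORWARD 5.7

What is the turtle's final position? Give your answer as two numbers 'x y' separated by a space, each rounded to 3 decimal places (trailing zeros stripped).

Answer: 3.031 3.969

Derivation:
Executing turtle program step by step:
Start: pos=(-1,8), heading=315, pen down
LT 180: heading 315 -> 135
RT 180: heading 135 -> 315
FD 5.7: (-1,8) -> (3.031,3.969) [heading=315, draw]
Final: pos=(3.031,3.969), heading=315, 1 segment(s) drawn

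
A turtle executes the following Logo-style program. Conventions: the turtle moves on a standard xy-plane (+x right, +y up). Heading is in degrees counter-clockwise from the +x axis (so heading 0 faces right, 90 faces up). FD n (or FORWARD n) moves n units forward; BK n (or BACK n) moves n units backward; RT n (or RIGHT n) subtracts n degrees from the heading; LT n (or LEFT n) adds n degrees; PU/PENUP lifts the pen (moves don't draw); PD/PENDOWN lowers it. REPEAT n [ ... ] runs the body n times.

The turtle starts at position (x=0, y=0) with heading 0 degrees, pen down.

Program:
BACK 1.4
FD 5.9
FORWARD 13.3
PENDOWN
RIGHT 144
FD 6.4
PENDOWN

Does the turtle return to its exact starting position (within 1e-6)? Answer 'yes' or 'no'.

Answer: no

Derivation:
Executing turtle program step by step:
Start: pos=(0,0), heading=0, pen down
BK 1.4: (0,0) -> (-1.4,0) [heading=0, draw]
FD 5.9: (-1.4,0) -> (4.5,0) [heading=0, draw]
FD 13.3: (4.5,0) -> (17.8,0) [heading=0, draw]
PD: pen down
RT 144: heading 0 -> 216
FD 6.4: (17.8,0) -> (12.622,-3.762) [heading=216, draw]
PD: pen down
Final: pos=(12.622,-3.762), heading=216, 4 segment(s) drawn

Start position: (0, 0)
Final position: (12.622, -3.762)
Distance = 13.171; >= 1e-6 -> NOT closed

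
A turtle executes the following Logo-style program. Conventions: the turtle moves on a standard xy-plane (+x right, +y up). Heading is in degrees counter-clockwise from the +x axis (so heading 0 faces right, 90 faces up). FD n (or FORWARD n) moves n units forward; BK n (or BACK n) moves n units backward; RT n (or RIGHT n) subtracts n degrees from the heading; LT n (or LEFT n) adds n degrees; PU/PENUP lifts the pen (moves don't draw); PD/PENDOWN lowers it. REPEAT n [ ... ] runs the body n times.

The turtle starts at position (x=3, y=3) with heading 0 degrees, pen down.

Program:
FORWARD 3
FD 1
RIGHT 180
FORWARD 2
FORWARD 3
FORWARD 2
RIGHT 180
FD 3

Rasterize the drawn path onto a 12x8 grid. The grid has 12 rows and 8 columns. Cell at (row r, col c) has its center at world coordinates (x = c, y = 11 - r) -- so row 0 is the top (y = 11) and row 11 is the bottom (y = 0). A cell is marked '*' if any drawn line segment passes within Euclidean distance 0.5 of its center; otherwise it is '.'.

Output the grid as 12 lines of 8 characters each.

Segment 0: (3,3) -> (6,3)
Segment 1: (6,3) -> (7,3)
Segment 2: (7,3) -> (5,3)
Segment 3: (5,3) -> (2,3)
Segment 4: (2,3) -> (0,3)
Segment 5: (0,3) -> (3,3)

Answer: ........
........
........
........
........
........
........
........
********
........
........
........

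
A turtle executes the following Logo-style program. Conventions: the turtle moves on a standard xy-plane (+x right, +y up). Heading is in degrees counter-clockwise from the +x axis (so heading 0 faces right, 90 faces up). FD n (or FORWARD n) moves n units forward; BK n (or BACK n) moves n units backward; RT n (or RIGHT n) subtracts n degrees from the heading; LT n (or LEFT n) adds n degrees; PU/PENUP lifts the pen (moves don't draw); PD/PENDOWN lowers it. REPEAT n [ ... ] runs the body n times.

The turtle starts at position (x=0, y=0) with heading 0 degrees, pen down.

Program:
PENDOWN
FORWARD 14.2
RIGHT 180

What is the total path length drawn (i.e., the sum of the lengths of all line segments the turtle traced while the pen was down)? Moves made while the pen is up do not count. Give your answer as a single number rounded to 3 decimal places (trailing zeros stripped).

Executing turtle program step by step:
Start: pos=(0,0), heading=0, pen down
PD: pen down
FD 14.2: (0,0) -> (14.2,0) [heading=0, draw]
RT 180: heading 0 -> 180
Final: pos=(14.2,0), heading=180, 1 segment(s) drawn

Segment lengths:
  seg 1: (0,0) -> (14.2,0), length = 14.2
Total = 14.2

Answer: 14.2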